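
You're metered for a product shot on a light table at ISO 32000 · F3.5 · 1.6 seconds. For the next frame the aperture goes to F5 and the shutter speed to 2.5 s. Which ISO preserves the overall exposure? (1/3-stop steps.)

ISO 40000

Aperture: f/3.5 → f/4 → f/4.5 → f/5 — 1 stop narrower (darker).
Shutter speed: 1.6 → 2 → 2.5 — 2/3 stop longer (brighter).
Net change so far: 1/3 stop darker. Offset with the ISO: 32000 → 40000.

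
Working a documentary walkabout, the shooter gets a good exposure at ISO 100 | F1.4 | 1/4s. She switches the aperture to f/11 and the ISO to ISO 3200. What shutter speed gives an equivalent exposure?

1/2s

Aperture: f/1.4 → f/2 → f/2.8 → f/4 → f/5.6 → f/8 → f/11 — 6 stops smaller aperture (darker).
ISO: 100 → 200 → 400 → 800 → 1600 → 3200 — 5 stops higher (brighter).
Net change so far: 1 stop darker. Offset with the shutter speed: 1/4 → 1/2.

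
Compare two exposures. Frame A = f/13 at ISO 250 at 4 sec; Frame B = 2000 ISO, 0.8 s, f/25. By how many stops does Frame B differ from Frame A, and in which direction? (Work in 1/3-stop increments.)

1 1/3 stops darker

Aperture: f/13 → f/14 → f/16 → f/18 → f/20 → f/22 → f/25 — 2 stops stopped down (darker).
Shutter speed: 4 → 3.2 → 2.5 → 2 → 1.6 → 1.3 → 1 → 0.8 — 2 1/3 stops faster (darker).
ISO: 250 → 320 → 400 → 500 → 640 → 800 → 1000 → 1250 → 1600 → 2000 — 3 stops raised (brighter).
Net: −2 −2 1/3 +3 = −1 1/3 stops.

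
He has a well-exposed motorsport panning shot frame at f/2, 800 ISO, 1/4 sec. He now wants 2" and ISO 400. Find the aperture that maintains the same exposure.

Shutter speed: 1/4 → 1/2 → 1 → 2 — 3 stops longer (brighter).
ISO: 800 → 400 — 1 stop lower (darker).
Net change so far: 2 stops brighter. Offset with the aperture: f/2 → f/2.8 → f/4.

f/4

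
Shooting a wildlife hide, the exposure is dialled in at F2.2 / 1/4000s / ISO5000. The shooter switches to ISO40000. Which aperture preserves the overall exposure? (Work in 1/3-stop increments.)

f/6.3

ISO: 5000 → 6400 → 8000 → 10000 → 12800 → 16000 → 20000 → 25600 → 32000 → 40000 — 3 stops higher (brighter).
Need 3 stops darker from the aperture: f/2.2 → f/2.5 → f/2.8 → f/3.2 → f/3.5 → f/4 → f/4.5 → f/5 → f/5.6 → f/6.3.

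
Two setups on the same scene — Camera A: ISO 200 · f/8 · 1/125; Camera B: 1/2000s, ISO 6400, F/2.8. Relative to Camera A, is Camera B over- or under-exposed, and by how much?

4 stops brighter

Aperture: f/8 → f/5.6 → f/4 → f/2.8 — 3 stops wider (brighter).
Shutter speed: 1/125 → 1/250 → 1/500 → 1/1000 → 1/2000 — 4 stops faster (darker).
ISO: 200 → 400 → 800 → 1600 → 3200 → 6400 — 5 stops raised (brighter).
Net: +3 −4 +5 = +4 stops.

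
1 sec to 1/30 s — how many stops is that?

1 → 1/2 → 1/4 → 1/8 → 1/15 → 1/30 — count the steps: 5 stops.

5 stops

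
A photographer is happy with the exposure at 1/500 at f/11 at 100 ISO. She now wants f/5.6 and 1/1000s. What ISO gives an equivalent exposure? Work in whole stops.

Aperture: f/11 → f/8 → f/5.6 — 2 stops larger aperture (brighter).
Shutter speed: 1/500 → 1/1000 — 1 stop shorter (darker).
Net change so far: 1 stop brighter. Offset with the ISO: 100 → 50.

ISO 50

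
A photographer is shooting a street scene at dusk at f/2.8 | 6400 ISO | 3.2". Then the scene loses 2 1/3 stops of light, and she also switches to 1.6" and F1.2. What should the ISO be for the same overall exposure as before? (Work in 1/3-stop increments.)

Scene light: 2 1/3 stops darker.
Shutter speed: 3.2 → 2.5 → 2 → 1.6 — 1 stop shorter (darker).
Aperture: f/2.8 → f/2.5 → f/2.2 → f/2 → f/1.8 → f/1.6 → f/1.4 → f/1.2 — 2 1/3 stops opened up (brighter).
Net so far: 1 stop darker. ISO: 6400 → 8000 → 10000 → 12800.

ISO 12800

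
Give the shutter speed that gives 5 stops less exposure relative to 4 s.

Shutter speed: 4 → 2 → 1 → 1/2 → 1/4 → 1/8 — 5 stops faster (darker).

1/8s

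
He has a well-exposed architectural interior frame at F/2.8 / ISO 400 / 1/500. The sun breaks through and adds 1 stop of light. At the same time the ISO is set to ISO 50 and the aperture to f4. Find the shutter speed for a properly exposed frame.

Scene light: 1 stop brighter.
ISO: 400 → 200 → 100 → 50 — 3 stops lower (darker).
Aperture: f/2.8 → f/4 — 1 stop narrower (darker).
Net so far: 3 stops darker. Shutter speed: 1/500 → 1/250 → 1/125 → 1/60.

1/60s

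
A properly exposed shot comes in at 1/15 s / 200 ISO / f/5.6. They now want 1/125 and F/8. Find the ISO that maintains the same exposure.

ISO 3200

Shutter speed: 1/15 → 1/30 → 1/60 → 1/125 — 3 stops shorter (darker).
Aperture: f/5.6 → f/8 — 1 stop stopped down (darker).
Net change so far: 4 stops darker. Offset with the ISO: 200 → 400 → 800 → 1600 → 3200.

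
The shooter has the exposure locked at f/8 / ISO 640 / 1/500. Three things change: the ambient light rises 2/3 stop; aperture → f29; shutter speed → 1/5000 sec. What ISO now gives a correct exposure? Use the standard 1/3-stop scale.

Scene light: 2/3 stop brighter.
Aperture: f/8 → f/9 → f/10 → f/11 → f/13 → f/14 → f/16 → f/18 → f/20 → f/22 → f/25 → f/29 — 3 2/3 stops smaller aperture (darker).
Shutter speed: 1/500 → 1/640 → 1/800 → 1/1000 → 1/1250 → 1/1600 → 1/2000 → 1/2500 → 1/3200 → 1/4000 → 1/5000 — 3 1/3 stops shorter (darker).
Net so far: 6 1/3 stops darker. ISO: 640 → 800 → 1000 → 1250 → 1600 → 2000 → 2500 → 3200 → 4000 → 5000 → 6400 → 8000 → 10000 → 12800 → 16000 → 20000 → 25600 → 32000 → 40000 → 51200.

ISO 51200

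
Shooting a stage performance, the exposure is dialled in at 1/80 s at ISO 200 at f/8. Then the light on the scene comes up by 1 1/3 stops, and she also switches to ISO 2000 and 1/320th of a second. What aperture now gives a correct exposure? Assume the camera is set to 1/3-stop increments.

f/20

Scene light: 1 1/3 stops brighter.
ISO: 200 → 250 → 320 → 400 → 500 → 640 → 800 → 1000 → 1250 → 1600 → 2000 — 3 1/3 stops higher (brighter).
Shutter speed: 1/80 → 1/100 → 1/125 → 1/160 → 1/200 → 1/250 → 1/320 — 2 stops faster (darker).
Net so far: 2 2/3 stops brighter. Aperture: f/8 → f/9 → f/10 → f/11 → f/13 → f/14 → f/16 → f/18 → f/20.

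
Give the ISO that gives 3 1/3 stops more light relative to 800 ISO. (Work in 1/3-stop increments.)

ISO: 800 → 1000 → 1250 → 1600 → 2000 → 2500 → 3200 → 4000 → 5000 → 6400 → 8000 — 3 1/3 stops higher (brighter).

ISO 8000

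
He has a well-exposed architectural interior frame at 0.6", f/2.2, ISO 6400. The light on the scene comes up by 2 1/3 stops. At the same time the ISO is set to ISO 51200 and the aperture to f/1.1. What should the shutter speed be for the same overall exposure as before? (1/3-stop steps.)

Scene light: 2 1/3 stops brighter.
ISO: 6400 → 8000 → 10000 → 12800 → 16000 → 20000 → 25600 → 32000 → 40000 → 51200 — 3 stops higher (brighter).
Aperture: f/2.2 → f/2 → f/1.8 → f/1.6 → f/1.4 → f/1.2 → f/1.1 — 2 stops larger aperture (brighter).
Net so far: 7 1/3 stops brighter. Shutter speed: 0.6 → 0.5 → 0.4 → 0.3 → 1/4 → 1/5 → 1/6 → 1/8 → 1/10 → 1/13 → 1/15 → 1/20 → 1/25 → 1/30 → 1/40 → 1/50 → 1/60 → 1/80 → 1/100 → 1/125 → 1/160 → 1/200 → 1/250.

1/250s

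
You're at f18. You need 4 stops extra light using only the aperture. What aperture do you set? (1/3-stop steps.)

f/4.5

Aperture: f/18 → f/16 → f/14 → f/13 → f/11 → f/10 → f/9 → f/8 → f/7.1 → f/6.3 → f/5.6 → f/5 → f/4.5 — 4 stops larger aperture (brighter).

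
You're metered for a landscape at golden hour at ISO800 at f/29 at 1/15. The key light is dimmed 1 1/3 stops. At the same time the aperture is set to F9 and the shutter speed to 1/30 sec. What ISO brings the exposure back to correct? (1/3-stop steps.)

ISO 400

Scene light: 1 1/3 stops darker.
Aperture: f/29 → f/25 → f/22 → f/20 → f/18 → f/16 → f/14 → f/13 → f/11 → f/10 → f/9 — 3 1/3 stops wider (brighter).
Shutter speed: 1/15 → 1/20 → 1/25 → 1/30 — 1 stop shorter (darker).
Net so far: 1 stop brighter. ISO: 800 → 640 → 500 → 400.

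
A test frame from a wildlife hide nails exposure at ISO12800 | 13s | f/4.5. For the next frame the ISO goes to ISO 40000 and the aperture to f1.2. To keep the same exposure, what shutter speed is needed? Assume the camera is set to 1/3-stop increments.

ISO: 12800 → 16000 → 20000 → 25600 → 32000 → 40000 — 1 2/3 stops raised (brighter).
Aperture: f/4.5 → f/4 → f/3.5 → f/3.2 → f/2.8 → f/2.5 → f/2.2 → f/2 → f/1.8 → f/1.6 → f/1.4 → f/1.2 — 3 2/3 stops larger aperture (brighter).
Net change so far: 5 1/3 stops brighter. Offset with the shutter speed: 13 → 10 → 8 → 6 → 5 → 4 → 3.2 → 2.5 → 2 → 1.6 → 1.3 → 1 → 0.8 → 0.6 → 0.5 → 0.4 → 0.3.

0.3 s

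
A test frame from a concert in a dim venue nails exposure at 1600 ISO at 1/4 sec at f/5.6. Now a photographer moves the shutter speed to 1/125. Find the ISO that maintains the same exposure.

Shutter speed: 1/4 → 1/8 → 1/15 → 1/30 → 1/60 → 1/125 — 5 stops faster (darker).
Need 5 stops brighter from the ISO: 1600 → 3200 → 6400 → 12800 → 25600 → 51200.

ISO 51200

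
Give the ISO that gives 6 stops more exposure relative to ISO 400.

ISO: 400 → 800 → 1600 → 3200 → 6400 → 12800 → 25600 — 6 stops higher (brighter).

ISO 25600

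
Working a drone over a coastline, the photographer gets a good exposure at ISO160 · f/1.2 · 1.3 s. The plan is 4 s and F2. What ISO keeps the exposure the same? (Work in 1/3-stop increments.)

Shutter speed: 1.3 → 1.6 → 2 → 2.5 → 3.2 → 4 — 1 2/3 stops longer (brighter).
Aperture: f/1.2 → f/1.4 → f/1.6 → f/1.8 → f/2 — 1 1/3 stops stopped down (darker).
Net change so far: 1/3 stop brighter. Offset with the ISO: 160 → 125.

ISO 125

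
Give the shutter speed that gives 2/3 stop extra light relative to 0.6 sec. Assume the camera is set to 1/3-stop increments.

Shutter speed: 0.6 → 0.8 → 1 — 2/3 stop longer (brighter).

1 s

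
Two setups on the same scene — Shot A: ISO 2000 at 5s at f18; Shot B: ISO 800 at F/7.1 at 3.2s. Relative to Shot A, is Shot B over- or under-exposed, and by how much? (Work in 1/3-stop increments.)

2/3 stop brighter

Aperture: f/18 → f/16 → f/14 → f/13 → f/11 → f/10 → f/9 → f/8 → f/7.1 — 2 2/3 stops larger aperture (brighter).
Shutter speed: 5 → 4 → 3.2 — 2/3 stop shorter (darker).
ISO: 2000 → 1600 → 1250 → 1000 → 800 — 1 1/3 stops dropped (darker).
Net: +2 2/3 −2/3 −1 1/3 = +2/3 stops.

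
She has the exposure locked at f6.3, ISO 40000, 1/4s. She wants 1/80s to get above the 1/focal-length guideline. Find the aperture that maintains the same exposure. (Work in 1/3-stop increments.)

Shutter speed: 1/4 → 1/5 → 1/6 → 1/8 → 1/10 → 1/13 → 1/15 → 1/20 → 1/25 → 1/30 → 1/40 → 1/50 → 1/60 → 1/80 — 4 1/3 stops shorter (darker).
Need 4 1/3 stops brighter from the aperture: f/6.3 → f/5.6 → f/5 → f/4.5 → f/4 → f/3.5 → f/3.2 → f/2.8 → f/2.5 → f/2.2 → f/2 → f/1.8 → f/1.6 → f/1.4.

f/1.4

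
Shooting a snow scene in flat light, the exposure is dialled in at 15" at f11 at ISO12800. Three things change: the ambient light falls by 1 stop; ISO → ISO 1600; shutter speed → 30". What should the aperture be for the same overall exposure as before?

f/4

Scene light: 1 stop darker.
ISO: 12800 → 6400 → 3200 → 1600 — 3 stops dropped (darker).
Shutter speed: 15 → 30 — 1 stop longer (brighter).
Net so far: 3 stops darker. Aperture: f/11 → f/8 → f/5.6 → f/4.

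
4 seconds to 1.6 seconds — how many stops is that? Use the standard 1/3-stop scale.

1 1/3 stops

4 → 3.2 → 2.5 → 2 → 1.6 — count the steps: 4 third-stops = 1 1/3 stops.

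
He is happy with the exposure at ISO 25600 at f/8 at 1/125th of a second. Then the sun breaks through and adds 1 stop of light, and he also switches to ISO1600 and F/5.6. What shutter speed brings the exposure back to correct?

1/30s

Scene light: 1 stop brighter.
ISO: 25600 → 12800 → 6400 → 3200 → 1600 — 4 stops dropped (darker).
Aperture: f/8 → f/5.6 — 1 stop wider (brighter).
Net so far: 2 stops darker. Shutter speed: 1/125 → 1/60 → 1/30.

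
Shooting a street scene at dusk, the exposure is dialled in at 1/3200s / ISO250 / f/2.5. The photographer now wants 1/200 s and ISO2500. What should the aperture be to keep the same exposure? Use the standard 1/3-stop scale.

f/32

Shutter speed: 1/3200 → 1/2500 → 1/2000 → 1/1600 → 1/1250 → 1/1000 → 1/800 → 1/640 → 1/500 → 1/400 → 1/320 → 1/250 → 1/200 — 4 stops slower (brighter).
ISO: 250 → 320 → 400 → 500 → 640 → 800 → 1000 → 1250 → 1600 → 2000 → 2500 — 3 1/3 stops raised (brighter).
Net change so far: 7 1/3 stops brighter. Offset with the aperture: f/2.5 → f/2.8 → f/3.2 → f/3.5 → f/4 → f/4.5 → f/5 → f/5.6 → f/6.3 → f/7.1 → f/8 → f/9 → f/10 → f/11 → f/13 → f/14 → f/16 → f/18 → f/20 → f/22 → f/25 → f/29 → f/32.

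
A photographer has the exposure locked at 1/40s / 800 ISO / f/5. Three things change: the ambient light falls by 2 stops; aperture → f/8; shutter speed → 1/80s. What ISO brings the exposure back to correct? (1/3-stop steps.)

ISO 16000

Scene light: 2 stops darker.
Aperture: f/5 → f/5.6 → f/6.3 → f/7.1 → f/8 — 1 1/3 stops narrower (darker).
Shutter speed: 1/40 → 1/50 → 1/60 → 1/80 — 1 stop faster (darker).
Net so far: 4 1/3 stops darker. ISO: 800 → 1000 → 1250 → 1600 → 2000 → 2500 → 3200 → 4000 → 5000 → 6400 → 8000 → 10000 → 12800 → 16000.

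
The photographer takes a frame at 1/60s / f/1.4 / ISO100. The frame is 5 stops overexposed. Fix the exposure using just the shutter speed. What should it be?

1/2000s

Overexposed by 5 stops → need 5 stops darker.
Shutter speed: 1/60 → 1/125 → 1/250 → 1/500 → 1/1000 → 1/2000.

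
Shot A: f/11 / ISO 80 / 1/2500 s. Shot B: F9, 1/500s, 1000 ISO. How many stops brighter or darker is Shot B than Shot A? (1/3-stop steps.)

6 2/3 stops brighter

Aperture: f/11 → f/10 → f/9 — 2/3 stop wider (brighter).
Shutter speed: 1/2500 → 1/2000 → 1/1600 → 1/1250 → 1/1000 → 1/800 → 1/640 → 1/500 — 2 1/3 stops longer (brighter).
ISO: 80 → 100 → 125 → 160 → 200 → 250 → 320 → 400 → 500 → 640 → 800 → 1000 — 3 2/3 stops higher (brighter).
Net: +2/3 +2 1/3 +3 2/3 = +6 2/3 stops.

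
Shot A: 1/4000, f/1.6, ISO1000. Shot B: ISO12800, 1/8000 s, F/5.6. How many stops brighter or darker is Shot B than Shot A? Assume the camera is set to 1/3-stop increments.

Aperture: f/1.6 → f/1.8 → f/2 → f/2.2 → f/2.5 → f/2.8 → f/3.2 → f/3.5 → f/4 → f/4.5 → f/5 → f/5.6 — 3 2/3 stops stopped down (darker).
Shutter speed: 1/4000 → 1/5000 → 1/6400 → 1/8000 — 1 stop faster (darker).
ISO: 1000 → 1250 → 1600 → 2000 → 2500 → 3200 → 4000 → 5000 → 6400 → 8000 → 10000 → 12800 — 3 2/3 stops higher (brighter).
Net: −3 2/3 −1 +3 2/3 = −1 stop.

1 stop darker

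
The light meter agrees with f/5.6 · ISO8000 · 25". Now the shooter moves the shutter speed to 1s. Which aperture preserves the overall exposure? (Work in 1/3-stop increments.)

Shutter speed: 25 → 20 → 15 → 13 → 10 → 8 → 6 → 5 → 4 → 3.2 → 2.5 → 2 → 1.6 → 1.3 → 1 — 4 2/3 stops faster (darker).
Need 4 2/3 stops brighter from the aperture: f/5.6 → f/5 → f/4.5 → f/4 → f/3.5 → f/3.2 → f/2.8 → f/2.5 → f/2.2 → f/2 → f/1.8 → f/1.6 → f/1.4 → f/1.2 → f/1.1.

f/1.1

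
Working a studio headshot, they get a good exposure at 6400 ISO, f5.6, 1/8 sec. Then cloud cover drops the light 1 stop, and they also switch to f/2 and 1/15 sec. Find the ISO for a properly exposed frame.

ISO 3200

Scene light: 1 stop darker.
Aperture: f/5.6 → f/4 → f/2.8 → f/2 — 3 stops wider (brighter).
Shutter speed: 1/8 → 1/15 — 1 stop shorter (darker).
Net so far: 1 stop brighter. ISO: 6400 → 3200.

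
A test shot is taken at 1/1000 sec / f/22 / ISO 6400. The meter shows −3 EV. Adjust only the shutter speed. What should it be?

Underexposed by 3 stops → need 3 stops brighter.
Shutter speed: 1/1000 → 1/500 → 1/250 → 1/125.

1/125s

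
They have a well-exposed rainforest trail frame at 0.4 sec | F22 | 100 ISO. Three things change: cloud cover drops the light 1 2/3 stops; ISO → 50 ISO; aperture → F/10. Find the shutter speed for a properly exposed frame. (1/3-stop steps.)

Scene light: 1 2/3 stops darker.
ISO: 100 → 80 → 64 → 50 — 1 stop lower (darker).
Aperture: f/22 → f/20 → f/18 → f/16 → f/14 → f/13 → f/11 → f/10 — 2 1/3 stops larger aperture (brighter).
Net so far: 1/3 stop darker. Shutter speed: 0.4 → 0.5.

0.5 s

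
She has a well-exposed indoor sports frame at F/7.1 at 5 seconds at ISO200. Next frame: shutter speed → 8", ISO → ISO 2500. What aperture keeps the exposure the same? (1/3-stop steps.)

f/32

Shutter speed: 5 → 6 → 8 — 2/3 stop slower (brighter).
ISO: 200 → 250 → 320 → 400 → 500 → 640 → 800 → 1000 → 1250 → 1600 → 2000 → 2500 — 3 2/3 stops raised (brighter).
Net change so far: 4 1/3 stops brighter. Offset with the aperture: f/7.1 → f/8 → f/9 → f/10 → f/11 → f/13 → f/14 → f/16 → f/18 → f/20 → f/22 → f/25 → f/29 → f/32.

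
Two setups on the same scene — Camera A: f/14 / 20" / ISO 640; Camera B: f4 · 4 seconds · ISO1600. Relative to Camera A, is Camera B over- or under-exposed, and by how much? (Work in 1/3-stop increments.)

Aperture: f/14 → f/13 → f/11 → f/10 → f/9 → f/8 → f/7.1 → f/6.3 → f/5.6 → f/5 → f/4.5 → f/4 — 3 2/3 stops wider (brighter).
Shutter speed: 20 → 15 → 13 → 10 → 8 → 6 → 5 → 4 — 2 1/3 stops shorter (darker).
ISO: 640 → 800 → 1000 → 1250 → 1600 — 1 1/3 stops raised (brighter).
Net: +3 2/3 −2 1/3 +1 1/3 = +2 2/3 stops.

2 2/3 stops brighter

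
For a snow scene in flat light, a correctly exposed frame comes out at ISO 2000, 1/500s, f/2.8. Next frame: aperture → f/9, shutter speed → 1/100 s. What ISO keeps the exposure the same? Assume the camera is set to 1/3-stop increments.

ISO 4000

Aperture: f/2.8 → f/3.2 → f/3.5 → f/4 → f/4.5 → f/5 → f/5.6 → f/6.3 → f/7.1 → f/8 → f/9 — 3 1/3 stops smaller aperture (darker).
Shutter speed: 1/500 → 1/400 → 1/320 → 1/250 → 1/200 → 1/160 → 1/125 → 1/100 — 2 1/3 stops slower (brighter).
Net change so far: 1 stop darker. Offset with the ISO: 2000 → 2500 → 3200 → 4000.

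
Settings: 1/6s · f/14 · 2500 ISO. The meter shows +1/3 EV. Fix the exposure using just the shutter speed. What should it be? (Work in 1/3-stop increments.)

Overexposed by 1/3 stop → need 1/3 stop darker.
Shutter speed: 1/6 → 1/8.

1/8s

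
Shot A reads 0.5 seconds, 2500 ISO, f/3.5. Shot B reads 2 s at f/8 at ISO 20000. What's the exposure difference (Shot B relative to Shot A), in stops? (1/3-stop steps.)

Aperture: f/3.5 → f/4 → f/4.5 → f/5 → f/5.6 → f/6.3 → f/7.1 → f/8 — 2 1/3 stops smaller aperture (darker).
Shutter speed: 0.5 → 0.6 → 0.8 → 1 → 1.3 → 1.6 → 2 — 2 stops longer (brighter).
ISO: 2500 → 3200 → 4000 → 5000 → 6400 → 8000 → 10000 → 12800 → 16000 → 20000 — 3 stops raised (brighter).
Net: −2 1/3 +2 +3 = +2 2/3 stops.

2 2/3 stops brighter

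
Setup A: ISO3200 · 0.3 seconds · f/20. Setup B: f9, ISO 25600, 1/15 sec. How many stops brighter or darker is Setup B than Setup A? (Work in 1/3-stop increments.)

Aperture: f/20 → f/18 → f/16 → f/14 → f/13 → f/11 → f/10 → f/9 — 2 1/3 stops opened up (brighter).
Shutter speed: 0.3 → 1/4 → 1/5 → 1/6 → 1/8 → 1/10 → 1/13 → 1/15 — 2 1/3 stops faster (darker).
ISO: 3200 → 4000 → 5000 → 6400 → 8000 → 10000 → 12800 → 16000 → 20000 → 25600 — 3 stops higher (brighter).
Net: +2 1/3 −2 1/3 +3 = +3 stops.

3 stops brighter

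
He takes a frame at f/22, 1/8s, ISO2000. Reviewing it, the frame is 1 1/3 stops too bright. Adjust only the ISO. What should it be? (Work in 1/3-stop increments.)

ISO 800

Overexposed by 1 1/3 stops → need 1 1/3 stops darker.
ISO: 2000 → 1600 → 1250 → 1000 → 800.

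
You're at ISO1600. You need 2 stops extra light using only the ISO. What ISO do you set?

ISO: 1600 → 3200 → 6400 — 2 stops higher (brighter).

ISO 6400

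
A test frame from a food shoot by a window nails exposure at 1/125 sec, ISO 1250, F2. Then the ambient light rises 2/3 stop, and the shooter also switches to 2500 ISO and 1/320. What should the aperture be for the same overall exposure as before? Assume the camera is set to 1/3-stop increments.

f/2.2

Scene light: 2/3 stop brighter.
ISO: 1250 → 1600 → 2000 → 2500 — 1 stop higher (brighter).
Shutter speed: 1/125 → 1/160 → 1/200 → 1/250 → 1/320 — 1 1/3 stops shorter (darker).
Net so far: 1/3 stop brighter. Aperture: f/2 → f/2.2.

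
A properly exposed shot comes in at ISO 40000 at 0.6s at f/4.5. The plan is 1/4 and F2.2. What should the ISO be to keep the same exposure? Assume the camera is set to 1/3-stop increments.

Shutter speed: 0.6 → 0.5 → 0.4 → 0.3 → 1/4 — 1 1/3 stops shorter (darker).
Aperture: f/4.5 → f/4 → f/3.5 → f/3.2 → f/2.8 → f/2.5 → f/2.2 — 2 stops wider (brighter).
Net change so far: 2/3 stop brighter. Offset with the ISO: 40000 → 32000 → 25600.

ISO 25600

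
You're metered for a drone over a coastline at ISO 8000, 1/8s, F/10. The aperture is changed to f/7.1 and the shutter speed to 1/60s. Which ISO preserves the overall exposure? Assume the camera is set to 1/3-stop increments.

ISO 32000

Aperture: f/10 → f/9 → f/8 → f/7.1 — 1 stop opened up (brighter).
Shutter speed: 1/8 → 1/10 → 1/13 → 1/15 → 1/20 → 1/25 → 1/30 → 1/40 → 1/50 → 1/60 — 3 stops faster (darker).
Net change so far: 2 stops darker. Offset with the ISO: 8000 → 10000 → 12800 → 16000 → 20000 → 25600 → 32000.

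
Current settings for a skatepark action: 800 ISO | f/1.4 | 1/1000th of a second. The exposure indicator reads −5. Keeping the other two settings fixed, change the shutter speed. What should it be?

Underexposed by 5 stops → need 5 stops brighter.
Shutter speed: 1/1000 → 1/500 → 1/250 → 1/125 → 1/60 → 1/30.

1/30s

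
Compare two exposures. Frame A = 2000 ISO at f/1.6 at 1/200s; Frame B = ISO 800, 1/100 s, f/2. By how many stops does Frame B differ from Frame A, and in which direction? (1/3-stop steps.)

1 stop darker

Aperture: f/1.6 → f/1.8 → f/2 — 2/3 stop smaller aperture (darker).
Shutter speed: 1/200 → 1/160 → 1/125 → 1/100 — 1 stop longer (brighter).
ISO: 2000 → 1600 → 1250 → 1000 → 800 — 1 1/3 stops dropped (darker).
Net: −2/3 +1 −1 1/3 = −1 stop.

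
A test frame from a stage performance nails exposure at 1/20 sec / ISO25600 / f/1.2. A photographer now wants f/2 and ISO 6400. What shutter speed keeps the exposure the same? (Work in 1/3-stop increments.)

Aperture: f/1.2 → f/1.4 → f/1.6 → f/1.8 → f/2 — 1 1/3 stops stopped down (darker).
ISO: 25600 → 20000 → 16000 → 12800 → 10000 → 8000 → 6400 — 2 stops dropped (darker).
Net change so far: 3 1/3 stops darker. Offset with the shutter speed: 1/20 → 1/15 → 1/13 → 1/10 → 1/8 → 1/6 → 1/5 → 1/4 → 0.3 → 0.4 → 0.5.

0.5 s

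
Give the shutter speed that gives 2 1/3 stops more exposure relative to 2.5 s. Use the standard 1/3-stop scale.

13 s

Shutter speed: 2.5 → 3.2 → 4 → 5 → 6 → 8 → 10 → 13 — 2 1/3 stops longer (brighter).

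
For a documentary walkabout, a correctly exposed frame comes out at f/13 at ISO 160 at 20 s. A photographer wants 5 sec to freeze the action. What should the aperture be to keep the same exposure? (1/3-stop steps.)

f/6.3

Shutter speed: 20 → 15 → 13 → 10 → 8 → 6 → 5 — 2 stops shorter (darker).
Need 2 stops brighter from the aperture: f/13 → f/11 → f/10 → f/9 → f/8 → f/7.1 → f/6.3.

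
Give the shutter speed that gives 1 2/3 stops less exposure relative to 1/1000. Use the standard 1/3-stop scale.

1/3200s

Shutter speed: 1/1000 → 1/1250 → 1/1600 → 1/2000 → 1/2500 → 1/3200 — 1 2/3 stops faster (darker).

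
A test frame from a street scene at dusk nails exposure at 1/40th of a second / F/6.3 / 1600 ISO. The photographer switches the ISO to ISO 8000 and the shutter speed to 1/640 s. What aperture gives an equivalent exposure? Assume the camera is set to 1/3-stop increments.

ISO: 1600 → 2000 → 2500 → 3200 → 4000 → 5000 → 6400 → 8000 — 2 1/3 stops higher (brighter).
Shutter speed: 1/40 → 1/50 → 1/60 → 1/80 → 1/100 → 1/125 → 1/160 → 1/200 → 1/250 → 1/320 → 1/400 → 1/500 → 1/640 — 4 stops faster (darker).
Net change so far: 1 2/3 stops darker. Offset with the aperture: f/6.3 → f/5.6 → f/5 → f/4.5 → f/4 → f/3.5.

f/3.5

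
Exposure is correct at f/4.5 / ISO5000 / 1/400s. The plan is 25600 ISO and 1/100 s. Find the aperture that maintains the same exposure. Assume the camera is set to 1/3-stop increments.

ISO: 5000 → 6400 → 8000 → 10000 → 12800 → 16000 → 20000 → 25600 — 2 1/3 stops raised (brighter).
Shutter speed: 1/400 → 1/320 → 1/250 → 1/200 → 1/160 → 1/125 → 1/100 — 2 stops slower (brighter).
Net change so far: 4 1/3 stops brighter. Offset with the aperture: f/4.5 → f/5 → f/5.6 → f/6.3 → f/7.1 → f/8 → f/9 → f/10 → f/11 → f/13 → f/14 → f/16 → f/18 → f/20.

f/20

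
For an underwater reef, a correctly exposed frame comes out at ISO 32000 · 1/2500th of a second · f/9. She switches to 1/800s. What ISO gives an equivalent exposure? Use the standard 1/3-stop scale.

ISO 10000

Shutter speed: 1/2500 → 1/2000 → 1/1600 → 1/1250 → 1/1000 → 1/800 — 1 2/3 stops slower (brighter).
Need 1 2/3 stops darker from the ISO: 32000 → 25600 → 20000 → 16000 → 12800 → 10000.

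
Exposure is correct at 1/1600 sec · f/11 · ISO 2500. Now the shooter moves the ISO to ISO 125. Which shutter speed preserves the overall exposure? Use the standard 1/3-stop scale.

1/80s

ISO: 2500 → 2000 → 1600 → 1250 → 1000 → 800 → 640 → 500 → 400 → 320 → 250 → 200 → 160 → 125 — 4 1/3 stops dropped (darker).
Need 4 1/3 stops brighter from the shutter speed: 1/1600 → 1/1250 → 1/1000 → 1/800 → 1/640 → 1/500 → 1/400 → 1/320 → 1/250 → 1/200 → 1/160 → 1/125 → 1/100 → 1/80.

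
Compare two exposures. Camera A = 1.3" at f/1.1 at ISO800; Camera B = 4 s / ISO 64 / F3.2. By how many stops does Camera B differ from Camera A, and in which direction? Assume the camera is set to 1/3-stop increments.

5 stops darker

Aperture: f/1.1 → f/1.2 → f/1.4 → f/1.6 → f/1.8 → f/2 → f/2.2 → f/2.5 → f/2.8 → f/3.2 — 3 stops narrower (darker).
Shutter speed: 1.3 → 1.6 → 2 → 2.5 → 3.2 → 4 — 1 2/3 stops slower (brighter).
ISO: 800 → 640 → 500 → 400 → 320 → 250 → 200 → 160 → 125 → 100 → 80 → 64 — 3 2/3 stops dropped (darker).
Net: −3 +1 2/3 −3 2/3 = −5 stops.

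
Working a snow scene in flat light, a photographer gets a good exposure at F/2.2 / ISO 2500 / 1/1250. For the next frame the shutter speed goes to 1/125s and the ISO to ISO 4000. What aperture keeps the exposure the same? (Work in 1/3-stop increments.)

Shutter speed: 1/1250 → 1/1000 → 1/800 → 1/640 → 1/500 → 1/400 → 1/320 → 1/250 → 1/200 → 1/160 → 1/125 — 3 1/3 stops slower (brighter).
ISO: 2500 → 3200 → 4000 — 2/3 stop higher (brighter).
Net change so far: 4 stops brighter. Offset with the aperture: f/2.2 → f/2.5 → f/2.8 → f/3.2 → f/3.5 → f/4 → f/4.5 → f/5 → f/5.6 → f/6.3 → f/7.1 → f/8 → f/9.

f/9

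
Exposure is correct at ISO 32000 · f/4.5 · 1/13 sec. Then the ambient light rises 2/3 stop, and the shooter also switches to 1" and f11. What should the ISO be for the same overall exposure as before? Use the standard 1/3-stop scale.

Scene light: 2/3 stop brighter.
Shutter speed: 1/13 → 1/10 → 1/8 → 1/6 → 1/5 → 1/4 → 0.3 → 0.4 → 0.5 → 0.6 → 0.8 → 1 — 3 2/3 stops longer (brighter).
Aperture: f/4.5 → f/5 → f/5.6 → f/6.3 → f/7.1 → f/8 → f/9 → f/10 → f/11 — 2 2/3 stops smaller aperture (darker).
Net so far: 1 2/3 stops brighter. ISO: 32000 → 25600 → 20000 → 16000 → 12800 → 10000.

ISO 10000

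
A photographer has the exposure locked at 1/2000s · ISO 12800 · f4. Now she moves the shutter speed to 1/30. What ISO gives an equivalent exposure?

ISO 200

Shutter speed: 1/2000 → 1/1000 → 1/500 → 1/250 → 1/125 → 1/60 → 1/30 — 6 stops slower (brighter).
Need 6 stops darker from the ISO: 12800 → 6400 → 3200 → 1600 → 800 → 400 → 200.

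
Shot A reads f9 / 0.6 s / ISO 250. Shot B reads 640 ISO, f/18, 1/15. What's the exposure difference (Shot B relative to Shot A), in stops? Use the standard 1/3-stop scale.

4 stops darker

Aperture: f/9 → f/10 → f/11 → f/13 → f/14 → f/16 → f/18 — 2 stops smaller aperture (darker).
Shutter speed: 0.6 → 0.5 → 0.4 → 0.3 → 1/4 → 1/5 → 1/6 → 1/8 → 1/10 → 1/13 → 1/15 — 3 1/3 stops faster (darker).
ISO: 250 → 320 → 400 → 500 → 640 — 1 1/3 stops higher (brighter).
Net: −2 −3 1/3 +1 1/3 = −4 stops.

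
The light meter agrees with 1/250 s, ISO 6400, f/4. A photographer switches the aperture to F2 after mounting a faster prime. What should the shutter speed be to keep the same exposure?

1/1000s

Aperture: f/4 → f/2.8 → f/2 — 2 stops opened up (brighter).
Need 2 stops darker from the shutter speed: 1/250 → 1/500 → 1/1000.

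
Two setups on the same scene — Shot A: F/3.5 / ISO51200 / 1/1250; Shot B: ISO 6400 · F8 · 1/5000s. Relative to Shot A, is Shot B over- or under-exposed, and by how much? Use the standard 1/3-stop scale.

Aperture: f/3.5 → f/4 → f/4.5 → f/5 → f/5.6 → f/6.3 → f/7.1 → f/8 — 2 1/3 stops smaller aperture (darker).
Shutter speed: 1/1250 → 1/1600 → 1/2000 → 1/2500 → 1/3200 → 1/4000 → 1/5000 — 2 stops faster (darker).
ISO: 51200 → 40000 → 32000 → 25600 → 20000 → 16000 → 12800 → 10000 → 8000 → 6400 — 3 stops dropped (darker).
Net: −2 1/3 −2 −3 = −7 1/3 stops.

7 1/3 stops darker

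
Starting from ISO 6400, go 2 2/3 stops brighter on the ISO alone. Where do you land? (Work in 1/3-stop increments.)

ISO: 6400 → 8000 → 10000 → 12800 → 16000 → 20000 → 25600 → 32000 → 40000 — 2 2/3 stops raised (brighter).

ISO 40000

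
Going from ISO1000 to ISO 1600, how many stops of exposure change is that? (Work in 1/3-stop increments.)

1000 → 1250 → 1600 — count the steps: 2 third-stops = 2/3 stop.

2/3 stop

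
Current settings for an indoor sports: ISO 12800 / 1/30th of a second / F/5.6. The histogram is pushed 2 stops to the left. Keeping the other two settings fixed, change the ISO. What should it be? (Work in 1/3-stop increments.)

ISO 51200

Underexposed by 2 stops → need 2 stops brighter.
ISO: 12800 → 16000 → 20000 → 25600 → 32000 → 40000 → 51200.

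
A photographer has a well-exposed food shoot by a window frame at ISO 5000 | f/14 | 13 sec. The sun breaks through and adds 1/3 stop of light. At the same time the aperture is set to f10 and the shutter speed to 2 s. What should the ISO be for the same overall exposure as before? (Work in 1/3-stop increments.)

ISO 12800

Scene light: 1/3 stop brighter.
Aperture: f/14 → f/13 → f/11 → f/10 — 1 stop wider (brighter).
Shutter speed: 13 → 10 → 8 → 6 → 5 → 4 → 3.2 → 2.5 → 2 — 2 2/3 stops shorter (darker).
Net so far: 1 1/3 stops darker. ISO: 5000 → 6400 → 8000 → 10000 → 12800.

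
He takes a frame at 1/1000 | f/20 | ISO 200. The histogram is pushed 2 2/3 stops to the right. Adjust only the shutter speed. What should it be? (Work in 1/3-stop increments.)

1/6400s

Overexposed by 2 2/3 stops → need 2 2/3 stops darker.
Shutter speed: 1/1000 → 1/1250 → 1/1600 → 1/2000 → 1/2500 → 1/3200 → 1/4000 → 1/5000 → 1/6400.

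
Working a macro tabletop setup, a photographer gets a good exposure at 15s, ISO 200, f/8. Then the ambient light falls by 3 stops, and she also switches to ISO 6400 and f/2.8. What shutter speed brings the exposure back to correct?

Scene light: 3 stops darker.
ISO: 200 → 400 → 800 → 1600 → 3200 → 6400 — 5 stops raised (brighter).
Aperture: f/8 → f/5.6 → f/4 → f/2.8 — 3 stops wider (brighter).
Net so far: 5 stops brighter. Shutter speed: 15 → 8 → 4 → 2 → 1 → 1/2.

1/2s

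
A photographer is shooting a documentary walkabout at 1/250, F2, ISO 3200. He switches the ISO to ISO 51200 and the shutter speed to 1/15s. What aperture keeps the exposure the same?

f/32

ISO: 3200 → 6400 → 12800 → 25600 → 51200 — 4 stops higher (brighter).
Shutter speed: 1/250 → 1/125 → 1/60 → 1/30 → 1/15 — 4 stops longer (brighter).
Net change so far: 8 stops brighter. Offset with the aperture: f/2 → f/2.8 → f/4 → f/5.6 → f/8 → f/11 → f/16 → f/22 → f/32.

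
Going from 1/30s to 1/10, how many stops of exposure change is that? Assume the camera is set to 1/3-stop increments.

1 2/3 stops

1/30 → 1/25 → 1/20 → 1/15 → 1/13 → 1/10 — count the steps: 5 third-stops = 1 2/3 stops.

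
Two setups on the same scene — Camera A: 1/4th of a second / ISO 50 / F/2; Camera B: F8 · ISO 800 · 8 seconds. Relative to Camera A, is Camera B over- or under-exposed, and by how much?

5 stops brighter

Aperture: f/2 → f/2.8 → f/4 → f/5.6 → f/8 — 4 stops stopped down (darker).
Shutter speed: 1/4 → 1/2 → 1 → 2 → 4 → 8 — 5 stops longer (brighter).
ISO: 50 → 100 → 200 → 400 → 800 — 4 stops raised (brighter).
Net: −4 +5 +4 = +5 stops.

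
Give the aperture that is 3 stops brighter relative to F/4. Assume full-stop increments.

Aperture: f/4 → f/2.8 → f/2 → f/1.4 — 3 stops wider (brighter).

f/1.4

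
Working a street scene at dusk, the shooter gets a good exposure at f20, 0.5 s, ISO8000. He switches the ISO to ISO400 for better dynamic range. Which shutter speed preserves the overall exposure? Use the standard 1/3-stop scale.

10 s

ISO: 8000 → 6400 → 5000 → 4000 → 3200 → 2500 → 2000 → 1600 → 1250 → 1000 → 800 → 640 → 500 → 400 — 4 1/3 stops lower (darker).
Need 4 1/3 stops brighter from the shutter speed: 0.5 → 0.6 → 0.8 → 1 → 1.3 → 1.6 → 2 → 2.5 → 3.2 → 4 → 5 → 6 → 8 → 10.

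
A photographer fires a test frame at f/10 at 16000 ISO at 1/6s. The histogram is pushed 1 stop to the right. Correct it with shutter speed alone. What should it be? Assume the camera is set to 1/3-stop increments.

Overexposed by 1 stop → need 1 stop darker.
Shutter speed: 1/6 → 1/8 → 1/10 → 1/13.

1/13s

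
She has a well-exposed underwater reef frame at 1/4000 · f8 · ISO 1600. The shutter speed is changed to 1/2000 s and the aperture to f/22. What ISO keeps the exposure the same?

ISO 6400

Shutter speed: 1/4000 → 1/2000 — 1 stop longer (brighter).
Aperture: f/8 → f/11 → f/16 → f/22 — 3 stops stopped down (darker).
Net change so far: 2 stops darker. Offset with the ISO: 1600 → 3200 → 6400.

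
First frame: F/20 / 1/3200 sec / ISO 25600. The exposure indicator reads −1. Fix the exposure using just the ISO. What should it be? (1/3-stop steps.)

Underexposed by 1 stop → need 1 stop brighter.
ISO: 25600 → 32000 → 40000 → 51200.

ISO 51200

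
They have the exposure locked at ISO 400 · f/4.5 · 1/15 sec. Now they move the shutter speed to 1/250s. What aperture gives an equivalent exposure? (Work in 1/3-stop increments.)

f/1.1

Shutter speed: 1/15 → 1/20 → 1/25 → 1/30 → 1/40 → 1/50 → 1/60 → 1/80 → 1/100 → 1/125 → 1/160 → 1/200 → 1/250 — 4 stops shorter (darker).
Need 4 stops brighter from the aperture: f/4.5 → f/4 → f/3.5 → f/3.2 → f/2.8 → f/2.5 → f/2.2 → f/2 → f/1.8 → f/1.6 → f/1.4 → f/1.2 → f/1.1.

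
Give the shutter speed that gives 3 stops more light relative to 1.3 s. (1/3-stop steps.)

Shutter speed: 1.3 → 1.6 → 2 → 2.5 → 3.2 → 4 → 5 → 6 → 8 → 10 — 3 stops longer (brighter).

10 s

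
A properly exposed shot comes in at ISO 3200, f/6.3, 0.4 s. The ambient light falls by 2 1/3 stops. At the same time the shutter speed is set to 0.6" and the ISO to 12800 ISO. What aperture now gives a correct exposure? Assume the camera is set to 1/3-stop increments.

Scene light: 2 1/3 stops darker.
Shutter speed: 0.4 → 0.5 → 0.6 — 2/3 stop slower (brighter).
ISO: 3200 → 4000 → 5000 → 6400 → 8000 → 10000 → 12800 — 2 stops raised (brighter).
Net so far: 1/3 stop brighter. Aperture: f/6.3 → f/7.1.

f/7.1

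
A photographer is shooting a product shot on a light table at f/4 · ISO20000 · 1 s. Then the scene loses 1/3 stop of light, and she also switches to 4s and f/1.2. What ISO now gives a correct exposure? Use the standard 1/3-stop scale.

Scene light: 1/3 stop darker.
Shutter speed: 1 → 1.3 → 1.6 → 2 → 2.5 → 3.2 → 4 — 2 stops slower (brighter).
Aperture: f/4 → f/3.5 → f/3.2 → f/2.8 → f/2.5 → f/2.2 → f/2 → f/1.8 → f/1.6 → f/1.4 → f/1.2 — 3 1/3 stops opened up (brighter).
Net so far: 5 stops brighter. ISO: 20000 → 16000 → 12800 → 10000 → 8000 → 6400 → 5000 → 4000 → 3200 → 2500 → 2000 → 1600 → 1250 → 1000 → 800 → 640.

ISO 640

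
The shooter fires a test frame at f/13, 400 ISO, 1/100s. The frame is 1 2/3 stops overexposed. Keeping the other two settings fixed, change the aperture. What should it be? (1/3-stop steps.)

Overexposed by 1 2/3 stops → need 1 2/3 stops darker.
Aperture: f/13 → f/14 → f/16 → f/18 → f/20 → f/22.

f/22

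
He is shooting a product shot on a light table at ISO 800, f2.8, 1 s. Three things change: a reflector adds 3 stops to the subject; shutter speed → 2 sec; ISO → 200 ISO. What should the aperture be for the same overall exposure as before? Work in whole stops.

f/5.6

Scene light: 3 stops brighter.
Shutter speed: 1 → 2 — 1 stop longer (brighter).
ISO: 800 → 400 → 200 — 2 stops lower (darker).
Net so far: 2 stops brighter. Aperture: f/2.8 → f/4 → f/5.6.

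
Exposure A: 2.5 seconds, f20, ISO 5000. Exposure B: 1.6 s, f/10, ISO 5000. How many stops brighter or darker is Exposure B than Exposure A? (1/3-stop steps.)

1 1/3 stops brighter

Aperture: f/20 → f/18 → f/16 → f/14 → f/13 → f/11 → f/10 — 2 stops wider (brighter).
Shutter speed: 2.5 → 2 → 1.6 — 2/3 stop faster (darker).
ISO: unchanged.
Net: +2 −2/3 = +1 1/3 stops.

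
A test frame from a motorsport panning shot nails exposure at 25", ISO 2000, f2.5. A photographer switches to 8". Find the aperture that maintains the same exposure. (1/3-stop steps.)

f/1.4

Shutter speed: 25 → 20 → 15 → 13 → 10 → 8 — 1 2/3 stops shorter (darker).
Need 1 2/3 stops brighter from the aperture: f/2.5 → f/2.2 → f/2 → f/1.8 → f/1.6 → f/1.4.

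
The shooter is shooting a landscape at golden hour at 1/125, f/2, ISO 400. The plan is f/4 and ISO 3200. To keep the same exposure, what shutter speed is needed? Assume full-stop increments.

Aperture: f/2 → f/2.8 → f/4 — 2 stops smaller aperture (darker).
ISO: 400 → 800 → 1600 → 3200 — 3 stops higher (brighter).
Net change so far: 1 stop brighter. Offset with the shutter speed: 1/125 → 1/250.

1/250s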